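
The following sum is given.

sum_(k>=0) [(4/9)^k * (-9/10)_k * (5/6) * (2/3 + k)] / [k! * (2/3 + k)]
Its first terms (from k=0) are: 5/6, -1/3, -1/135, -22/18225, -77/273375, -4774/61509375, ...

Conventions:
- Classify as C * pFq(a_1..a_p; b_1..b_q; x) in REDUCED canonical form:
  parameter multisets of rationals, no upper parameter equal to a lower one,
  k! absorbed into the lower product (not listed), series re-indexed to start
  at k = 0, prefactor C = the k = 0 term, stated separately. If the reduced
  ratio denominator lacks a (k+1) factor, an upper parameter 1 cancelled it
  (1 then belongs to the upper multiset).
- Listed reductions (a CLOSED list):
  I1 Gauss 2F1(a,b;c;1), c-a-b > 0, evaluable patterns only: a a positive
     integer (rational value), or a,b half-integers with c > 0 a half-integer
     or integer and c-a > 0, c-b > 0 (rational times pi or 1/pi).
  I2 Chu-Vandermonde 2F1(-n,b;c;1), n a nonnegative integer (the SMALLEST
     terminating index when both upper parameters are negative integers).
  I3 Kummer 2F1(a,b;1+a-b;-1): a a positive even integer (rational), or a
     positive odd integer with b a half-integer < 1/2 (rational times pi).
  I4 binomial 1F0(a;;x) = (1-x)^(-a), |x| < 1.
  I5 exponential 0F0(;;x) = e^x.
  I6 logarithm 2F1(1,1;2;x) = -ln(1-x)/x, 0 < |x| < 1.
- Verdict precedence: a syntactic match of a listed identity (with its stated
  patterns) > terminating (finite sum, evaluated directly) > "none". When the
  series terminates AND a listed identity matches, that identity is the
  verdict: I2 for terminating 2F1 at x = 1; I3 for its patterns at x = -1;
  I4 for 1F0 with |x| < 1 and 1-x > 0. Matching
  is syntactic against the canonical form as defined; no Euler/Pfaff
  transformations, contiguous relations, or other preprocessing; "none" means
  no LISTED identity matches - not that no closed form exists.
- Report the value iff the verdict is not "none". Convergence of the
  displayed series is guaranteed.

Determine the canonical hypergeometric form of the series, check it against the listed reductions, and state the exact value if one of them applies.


Canonical form: C = 5/6 times 1F0 with upper {-9/10}, lower {-}, x = 4/9. Verdict at x = 4/9: the I4 binomial reduction matches (the 1F0 binomial series: exponent 9/10, x = 4/9). Exact value: (5/6) * (5/9)^(9/10).

First insight: with t_0 = 5/6, striking the common factor k + 2/3 reduces the term (C = 5/6).
Adjacent-term ratio: r(k) = (4/9) * (k-9/10) / [(k+1)] - rational; roots negated = parameters, x = (4/9), C = 5/6.


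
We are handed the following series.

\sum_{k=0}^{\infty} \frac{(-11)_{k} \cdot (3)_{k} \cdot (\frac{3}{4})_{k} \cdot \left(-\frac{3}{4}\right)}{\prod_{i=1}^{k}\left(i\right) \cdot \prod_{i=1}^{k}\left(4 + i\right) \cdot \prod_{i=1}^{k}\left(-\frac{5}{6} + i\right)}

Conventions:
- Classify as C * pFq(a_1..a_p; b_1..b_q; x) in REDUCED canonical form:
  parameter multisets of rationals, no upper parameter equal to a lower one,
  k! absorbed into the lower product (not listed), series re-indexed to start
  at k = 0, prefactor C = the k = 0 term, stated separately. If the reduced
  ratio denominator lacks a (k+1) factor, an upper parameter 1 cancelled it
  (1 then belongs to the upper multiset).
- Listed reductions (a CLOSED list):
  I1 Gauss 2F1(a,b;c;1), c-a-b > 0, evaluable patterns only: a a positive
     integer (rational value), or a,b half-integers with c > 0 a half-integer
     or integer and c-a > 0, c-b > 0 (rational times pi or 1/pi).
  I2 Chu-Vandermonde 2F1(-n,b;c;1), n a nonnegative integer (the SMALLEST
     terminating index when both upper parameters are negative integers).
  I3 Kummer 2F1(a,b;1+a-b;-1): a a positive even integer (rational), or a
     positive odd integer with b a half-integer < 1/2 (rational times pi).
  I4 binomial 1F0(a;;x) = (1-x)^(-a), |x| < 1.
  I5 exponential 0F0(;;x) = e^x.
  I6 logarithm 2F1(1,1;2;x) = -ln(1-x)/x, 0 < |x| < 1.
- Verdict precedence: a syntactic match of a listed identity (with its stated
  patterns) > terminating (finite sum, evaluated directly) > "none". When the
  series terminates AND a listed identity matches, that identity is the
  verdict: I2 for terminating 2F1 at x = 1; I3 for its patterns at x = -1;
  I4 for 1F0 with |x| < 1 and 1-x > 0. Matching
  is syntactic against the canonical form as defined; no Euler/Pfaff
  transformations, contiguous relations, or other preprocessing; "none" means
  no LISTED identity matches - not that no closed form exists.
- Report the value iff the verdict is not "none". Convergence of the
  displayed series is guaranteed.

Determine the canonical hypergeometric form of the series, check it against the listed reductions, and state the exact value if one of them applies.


Structural cue: from the first term -\frac{3}{4}: the lower running product (prefactor -3/4) is a rising factorial.
Consecutive-term ratio: r(k) = 1 * (k-11) (k+\frac{3}{4}) (k+3) / [(k+\frac{1}{6}) (k+5) (k+1)] - rational in k, leading ratio 1; with t_0 = -\frac{3}{4}, classification follows.

The series (x = 1) is 3F2: upper {-11, \frac{3}{4}, 3}, lower {\frac{1}{6}, 5}, prefactor -\frac{3}{4}. Verdict: terminating - upper -11 stops the sum at k = 11; the 12 terms are added exactly. Hence: \frac{3817376822686989}{9694558739640320}.


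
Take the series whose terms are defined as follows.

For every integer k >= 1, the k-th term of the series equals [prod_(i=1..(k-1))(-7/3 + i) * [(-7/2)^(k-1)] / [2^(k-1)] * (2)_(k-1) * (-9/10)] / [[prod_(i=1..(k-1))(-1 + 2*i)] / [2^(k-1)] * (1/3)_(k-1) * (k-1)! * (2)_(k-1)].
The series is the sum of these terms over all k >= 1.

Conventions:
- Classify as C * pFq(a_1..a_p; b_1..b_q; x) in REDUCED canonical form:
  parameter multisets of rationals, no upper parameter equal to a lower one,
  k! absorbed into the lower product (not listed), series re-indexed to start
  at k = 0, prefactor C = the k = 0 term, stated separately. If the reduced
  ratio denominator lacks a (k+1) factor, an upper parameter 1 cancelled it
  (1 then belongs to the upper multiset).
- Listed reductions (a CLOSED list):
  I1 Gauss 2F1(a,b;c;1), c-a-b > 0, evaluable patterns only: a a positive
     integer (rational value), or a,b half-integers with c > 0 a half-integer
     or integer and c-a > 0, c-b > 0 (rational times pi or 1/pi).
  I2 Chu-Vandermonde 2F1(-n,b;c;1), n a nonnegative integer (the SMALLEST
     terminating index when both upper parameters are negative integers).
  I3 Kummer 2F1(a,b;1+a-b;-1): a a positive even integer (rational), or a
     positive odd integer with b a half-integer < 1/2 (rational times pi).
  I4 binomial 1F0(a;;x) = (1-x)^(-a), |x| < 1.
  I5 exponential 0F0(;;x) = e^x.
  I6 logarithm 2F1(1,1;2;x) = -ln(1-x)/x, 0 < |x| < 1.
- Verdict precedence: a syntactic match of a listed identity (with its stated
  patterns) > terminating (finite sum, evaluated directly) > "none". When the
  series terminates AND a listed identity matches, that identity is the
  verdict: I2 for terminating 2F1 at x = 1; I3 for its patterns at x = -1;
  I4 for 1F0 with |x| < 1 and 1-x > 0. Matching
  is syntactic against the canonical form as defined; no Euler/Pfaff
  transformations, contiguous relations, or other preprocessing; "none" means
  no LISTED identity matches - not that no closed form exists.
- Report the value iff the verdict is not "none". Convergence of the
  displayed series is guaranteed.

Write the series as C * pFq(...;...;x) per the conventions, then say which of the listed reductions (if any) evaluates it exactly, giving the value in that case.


Structural cue: x = (-7/4) and the lower odd product (prefactor -9/10) is 2^k (1/2)_k.
Adjacent-term ratio: r(k) = (-7/4) * (k-4/3) / [(k+1/3) (k+1/2) (k+1)] - poly over poly, x = (-7/4) from leading terms; C = -9/10 at k = 0.

x = -7/4 here; the reduced form reads 1F2, upper {-4/3}, lower {1/3, 1/2}, C = -9/10. Verdict: none - this 1F2 at x = -7/4 matches no listed pattern, and upper {-4/3} holds no stopper.


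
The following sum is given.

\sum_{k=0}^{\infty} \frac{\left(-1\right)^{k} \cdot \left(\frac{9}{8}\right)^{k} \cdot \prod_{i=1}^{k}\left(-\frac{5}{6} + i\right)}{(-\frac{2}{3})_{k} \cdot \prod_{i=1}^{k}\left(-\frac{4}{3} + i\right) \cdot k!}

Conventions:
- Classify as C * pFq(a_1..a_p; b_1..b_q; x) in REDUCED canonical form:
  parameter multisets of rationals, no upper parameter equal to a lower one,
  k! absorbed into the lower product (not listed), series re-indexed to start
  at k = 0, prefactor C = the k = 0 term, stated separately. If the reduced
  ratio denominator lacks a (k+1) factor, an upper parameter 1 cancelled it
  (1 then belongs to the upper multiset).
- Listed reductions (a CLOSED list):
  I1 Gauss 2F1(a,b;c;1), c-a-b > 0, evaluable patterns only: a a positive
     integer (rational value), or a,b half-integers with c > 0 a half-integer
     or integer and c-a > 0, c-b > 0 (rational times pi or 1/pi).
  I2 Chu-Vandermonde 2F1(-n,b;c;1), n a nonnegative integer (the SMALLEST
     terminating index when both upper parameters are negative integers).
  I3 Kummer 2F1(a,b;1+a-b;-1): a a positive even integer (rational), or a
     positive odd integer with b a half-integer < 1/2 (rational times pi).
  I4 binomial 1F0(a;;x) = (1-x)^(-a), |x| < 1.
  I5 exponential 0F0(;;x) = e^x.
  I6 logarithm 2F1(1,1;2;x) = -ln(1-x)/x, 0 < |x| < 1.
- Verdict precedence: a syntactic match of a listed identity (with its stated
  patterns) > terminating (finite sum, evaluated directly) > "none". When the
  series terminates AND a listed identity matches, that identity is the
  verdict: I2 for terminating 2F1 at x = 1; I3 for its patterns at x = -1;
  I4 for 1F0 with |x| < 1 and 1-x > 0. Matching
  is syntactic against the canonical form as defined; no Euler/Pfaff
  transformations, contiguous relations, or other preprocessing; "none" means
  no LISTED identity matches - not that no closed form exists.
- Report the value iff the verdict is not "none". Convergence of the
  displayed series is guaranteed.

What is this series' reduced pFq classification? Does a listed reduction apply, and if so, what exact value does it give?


First insight: from the first term 1: the running product (C = 1) telescopes to a rising factorial.
Step ratio: r(k) = -\frac{9}{8} * (k+\frac{1}{6}) / [(k-\frac{2}{3}) (k-\frac{1}{3}) (k+1)] - rational; roots negated = parameters, x = -\frac{9}{8}, C = 1.

x = -\frac{9}{8} here; the reduced form reads 1F2, upper {\frac{1}{6}}, lower {-\frac{2}{3}, -\frac{1}{3}}, C = 1. Verdict: none here - no I1-I6 shape fits x = -\frac{9}{8} with lower {-\frac{2}{3}, -\frac{1}{3}}.


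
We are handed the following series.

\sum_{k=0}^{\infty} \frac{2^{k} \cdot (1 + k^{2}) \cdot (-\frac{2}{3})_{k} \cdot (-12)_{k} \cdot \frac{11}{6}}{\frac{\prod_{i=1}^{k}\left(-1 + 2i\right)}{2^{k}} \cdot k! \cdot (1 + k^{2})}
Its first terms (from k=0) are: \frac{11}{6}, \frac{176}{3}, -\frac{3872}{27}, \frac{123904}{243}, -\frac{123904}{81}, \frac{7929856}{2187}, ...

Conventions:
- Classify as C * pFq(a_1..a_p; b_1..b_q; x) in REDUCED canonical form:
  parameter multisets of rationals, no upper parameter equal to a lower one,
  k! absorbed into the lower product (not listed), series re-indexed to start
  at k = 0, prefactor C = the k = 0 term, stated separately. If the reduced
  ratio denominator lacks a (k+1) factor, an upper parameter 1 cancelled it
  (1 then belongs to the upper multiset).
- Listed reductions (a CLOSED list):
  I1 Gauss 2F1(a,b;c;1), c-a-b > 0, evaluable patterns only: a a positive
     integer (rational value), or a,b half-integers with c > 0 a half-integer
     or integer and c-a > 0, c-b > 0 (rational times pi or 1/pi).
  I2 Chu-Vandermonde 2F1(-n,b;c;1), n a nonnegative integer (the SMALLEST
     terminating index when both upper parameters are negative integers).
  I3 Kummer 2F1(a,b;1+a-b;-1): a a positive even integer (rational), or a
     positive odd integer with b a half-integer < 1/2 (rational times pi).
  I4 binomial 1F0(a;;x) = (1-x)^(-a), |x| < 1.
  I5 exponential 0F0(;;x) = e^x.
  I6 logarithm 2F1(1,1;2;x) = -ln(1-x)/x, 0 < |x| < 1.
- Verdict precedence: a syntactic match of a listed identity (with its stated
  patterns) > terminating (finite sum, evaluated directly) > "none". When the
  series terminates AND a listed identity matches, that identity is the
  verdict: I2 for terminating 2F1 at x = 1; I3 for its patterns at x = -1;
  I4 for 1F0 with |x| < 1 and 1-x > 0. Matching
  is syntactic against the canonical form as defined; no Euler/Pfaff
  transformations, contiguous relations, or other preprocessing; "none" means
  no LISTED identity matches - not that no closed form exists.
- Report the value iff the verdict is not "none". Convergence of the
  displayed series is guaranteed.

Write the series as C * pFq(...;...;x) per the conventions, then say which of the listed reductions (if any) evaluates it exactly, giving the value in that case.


At argument 2: a 2F1 with upper {-12, -\frac{2}{3}}, lower {\frac{1}{2}}, scaled by C = \frac{11}{6}. Verdict: terminating at k = 12: the factor (-12)_k kills every later term; summing the 13 survivors is exact. Sum: \frac{8946378866887}{302962822398}.

Key observation: x = 2 and k^2 + 1 divides numerator and denominator alike; C = 11/6, x = 2 after cancelling.
Step ratio: r(k) = 2 * (k-12) (k-\frac{2}{3}) / [(k+\frac{1}{2}) (k+1)] - poly over poly, x = 2 from leading terms; C = \frac{11}{6} at k = 0.


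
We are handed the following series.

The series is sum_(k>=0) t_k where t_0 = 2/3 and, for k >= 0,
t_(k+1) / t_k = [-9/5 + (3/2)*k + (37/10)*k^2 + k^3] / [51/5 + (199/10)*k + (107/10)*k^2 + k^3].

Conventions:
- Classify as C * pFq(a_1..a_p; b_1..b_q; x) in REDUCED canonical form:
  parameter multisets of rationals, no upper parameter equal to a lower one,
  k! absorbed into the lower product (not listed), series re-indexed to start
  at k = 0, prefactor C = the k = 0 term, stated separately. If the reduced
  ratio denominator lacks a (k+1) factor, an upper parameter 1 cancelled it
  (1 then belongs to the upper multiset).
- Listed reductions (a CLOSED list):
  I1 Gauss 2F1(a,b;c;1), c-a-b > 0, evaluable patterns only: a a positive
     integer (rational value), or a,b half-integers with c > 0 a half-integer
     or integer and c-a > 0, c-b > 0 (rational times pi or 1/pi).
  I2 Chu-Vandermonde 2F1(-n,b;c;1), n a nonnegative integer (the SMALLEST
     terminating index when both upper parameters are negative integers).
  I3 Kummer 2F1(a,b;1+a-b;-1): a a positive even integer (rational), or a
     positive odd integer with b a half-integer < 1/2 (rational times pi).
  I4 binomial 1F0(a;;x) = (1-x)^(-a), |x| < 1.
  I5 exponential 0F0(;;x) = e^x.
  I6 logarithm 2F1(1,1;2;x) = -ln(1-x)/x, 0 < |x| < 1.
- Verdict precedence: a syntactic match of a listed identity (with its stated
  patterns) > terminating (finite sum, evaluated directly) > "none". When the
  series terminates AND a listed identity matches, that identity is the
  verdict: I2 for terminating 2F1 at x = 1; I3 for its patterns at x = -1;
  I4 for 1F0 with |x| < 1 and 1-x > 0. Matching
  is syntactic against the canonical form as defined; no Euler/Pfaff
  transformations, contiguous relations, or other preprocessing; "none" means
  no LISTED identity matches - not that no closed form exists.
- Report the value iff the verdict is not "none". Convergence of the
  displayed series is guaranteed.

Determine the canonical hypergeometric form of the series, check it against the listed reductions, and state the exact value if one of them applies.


With C = 2/3: the canonical form is 2F1(-1/2, 3; 17/2; 1). Verdict: this is Gauss (I1, integer-parameter pattern) (x = 1: the Gamma ratio telescopes since c-a-b = 6 > 0 and a = 3 in Z>0). Exact value: 715/1344.

Structural cue: x = 1 and the parameter 6/5 appears in both the upper and lower lists and cancels.
Adjacent-term ratio: r(k) = 1 * (k-1/2) (k+3) / [(k+17/2) (k+1)] - rational; roots negated = parameters, x = 1, C = 2/3.


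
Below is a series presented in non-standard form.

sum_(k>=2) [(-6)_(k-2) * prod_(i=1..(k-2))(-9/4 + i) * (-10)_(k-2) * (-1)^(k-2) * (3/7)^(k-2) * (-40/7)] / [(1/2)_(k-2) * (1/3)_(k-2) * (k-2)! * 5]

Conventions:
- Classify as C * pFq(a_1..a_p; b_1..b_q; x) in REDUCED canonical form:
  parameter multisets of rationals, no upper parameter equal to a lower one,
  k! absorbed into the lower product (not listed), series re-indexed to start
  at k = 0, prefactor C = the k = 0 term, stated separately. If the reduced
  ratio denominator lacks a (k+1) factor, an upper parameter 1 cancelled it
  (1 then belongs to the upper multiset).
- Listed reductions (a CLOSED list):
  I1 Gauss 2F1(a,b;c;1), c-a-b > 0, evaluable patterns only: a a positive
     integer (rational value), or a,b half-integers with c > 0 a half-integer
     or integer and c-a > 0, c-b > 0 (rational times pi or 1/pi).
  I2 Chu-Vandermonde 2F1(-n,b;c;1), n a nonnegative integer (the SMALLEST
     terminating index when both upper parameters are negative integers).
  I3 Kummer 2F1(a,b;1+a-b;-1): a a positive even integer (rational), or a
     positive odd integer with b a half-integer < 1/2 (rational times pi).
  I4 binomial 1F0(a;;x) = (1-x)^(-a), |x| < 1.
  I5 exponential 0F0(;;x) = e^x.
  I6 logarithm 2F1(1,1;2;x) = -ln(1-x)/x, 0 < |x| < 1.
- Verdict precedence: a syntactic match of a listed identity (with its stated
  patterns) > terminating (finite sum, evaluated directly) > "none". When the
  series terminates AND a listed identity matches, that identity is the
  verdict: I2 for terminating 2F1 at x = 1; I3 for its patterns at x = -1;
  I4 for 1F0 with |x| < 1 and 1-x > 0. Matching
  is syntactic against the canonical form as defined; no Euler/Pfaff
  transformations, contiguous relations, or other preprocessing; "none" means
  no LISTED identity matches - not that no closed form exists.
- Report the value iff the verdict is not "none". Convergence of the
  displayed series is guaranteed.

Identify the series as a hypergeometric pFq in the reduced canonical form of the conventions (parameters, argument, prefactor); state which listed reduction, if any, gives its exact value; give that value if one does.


Prefactor -8/7, argument -3/7: 3F2 with upper {-10, -6, -5/4} over lower {1/3, 1/2}. Verdict: terminating - the sum ends at index 6 because -6 is a negative integer; exact evaluation follows. Value: -128978819089/342593888.

The tell: x = (-3/7) and the (-1)^k factor (C = -8/7, x = -3/7) folds into the argument's sign.
Term ratio: r(k) = (-3/7) * (k-10) (k-6) (k-5/4) / [(k+1/3) (k+1/2) (k+1)] - poly over poly, x = (-3/7) from leading terms; C = -8/7 at k = 0.


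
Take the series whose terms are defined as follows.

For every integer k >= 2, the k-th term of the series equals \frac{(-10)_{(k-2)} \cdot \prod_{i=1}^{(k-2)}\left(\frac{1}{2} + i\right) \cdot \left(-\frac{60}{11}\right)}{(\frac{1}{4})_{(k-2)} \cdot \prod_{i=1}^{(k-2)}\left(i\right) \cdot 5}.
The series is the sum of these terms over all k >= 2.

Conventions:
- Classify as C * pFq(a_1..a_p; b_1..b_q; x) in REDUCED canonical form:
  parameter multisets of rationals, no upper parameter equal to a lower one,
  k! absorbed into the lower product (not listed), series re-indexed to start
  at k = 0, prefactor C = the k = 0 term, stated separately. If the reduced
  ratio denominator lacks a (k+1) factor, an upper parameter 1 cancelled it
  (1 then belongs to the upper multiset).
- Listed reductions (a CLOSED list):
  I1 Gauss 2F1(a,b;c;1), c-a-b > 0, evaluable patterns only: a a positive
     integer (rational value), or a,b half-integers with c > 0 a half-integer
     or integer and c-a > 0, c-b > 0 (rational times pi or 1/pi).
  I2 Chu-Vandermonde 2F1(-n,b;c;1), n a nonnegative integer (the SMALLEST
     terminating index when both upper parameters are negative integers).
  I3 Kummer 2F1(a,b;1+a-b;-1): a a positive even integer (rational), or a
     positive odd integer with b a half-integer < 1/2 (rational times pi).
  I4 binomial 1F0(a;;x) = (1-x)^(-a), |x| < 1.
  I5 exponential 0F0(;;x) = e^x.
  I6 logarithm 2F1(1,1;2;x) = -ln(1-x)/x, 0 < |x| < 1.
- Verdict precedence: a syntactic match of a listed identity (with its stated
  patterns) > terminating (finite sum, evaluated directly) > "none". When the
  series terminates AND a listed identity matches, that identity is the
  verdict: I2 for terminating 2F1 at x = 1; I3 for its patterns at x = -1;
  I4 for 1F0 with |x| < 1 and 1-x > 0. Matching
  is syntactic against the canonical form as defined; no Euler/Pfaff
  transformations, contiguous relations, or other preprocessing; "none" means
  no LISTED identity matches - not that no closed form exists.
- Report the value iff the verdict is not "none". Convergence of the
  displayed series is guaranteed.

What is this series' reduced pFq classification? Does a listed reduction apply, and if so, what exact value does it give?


Classification (C = -\frac{12}{11}): 2F1 with upper {-10, \frac{3}{2}}, lower {\frac{1}{4}}, argument x = 1. Verdict: Vandermonde's identity (I2) applies (terminating 2F1 at x = 1 with n = 10, b = 3/2, c = \frac{1}{4}). Hence: -\frac{487692}{13042315}.

Structural cue: with t_0 = -\frac{12}{11}, the running product (C = -12/11) telescopes to a rising factorial.
Term ratio: r(k) = 1 * (k-10) (k+\frac{3}{2}) / [(k+\frac{1}{4}) (k+1)] ; factor over Q: parameters, x = 1, and C = -\frac{12}{11}.


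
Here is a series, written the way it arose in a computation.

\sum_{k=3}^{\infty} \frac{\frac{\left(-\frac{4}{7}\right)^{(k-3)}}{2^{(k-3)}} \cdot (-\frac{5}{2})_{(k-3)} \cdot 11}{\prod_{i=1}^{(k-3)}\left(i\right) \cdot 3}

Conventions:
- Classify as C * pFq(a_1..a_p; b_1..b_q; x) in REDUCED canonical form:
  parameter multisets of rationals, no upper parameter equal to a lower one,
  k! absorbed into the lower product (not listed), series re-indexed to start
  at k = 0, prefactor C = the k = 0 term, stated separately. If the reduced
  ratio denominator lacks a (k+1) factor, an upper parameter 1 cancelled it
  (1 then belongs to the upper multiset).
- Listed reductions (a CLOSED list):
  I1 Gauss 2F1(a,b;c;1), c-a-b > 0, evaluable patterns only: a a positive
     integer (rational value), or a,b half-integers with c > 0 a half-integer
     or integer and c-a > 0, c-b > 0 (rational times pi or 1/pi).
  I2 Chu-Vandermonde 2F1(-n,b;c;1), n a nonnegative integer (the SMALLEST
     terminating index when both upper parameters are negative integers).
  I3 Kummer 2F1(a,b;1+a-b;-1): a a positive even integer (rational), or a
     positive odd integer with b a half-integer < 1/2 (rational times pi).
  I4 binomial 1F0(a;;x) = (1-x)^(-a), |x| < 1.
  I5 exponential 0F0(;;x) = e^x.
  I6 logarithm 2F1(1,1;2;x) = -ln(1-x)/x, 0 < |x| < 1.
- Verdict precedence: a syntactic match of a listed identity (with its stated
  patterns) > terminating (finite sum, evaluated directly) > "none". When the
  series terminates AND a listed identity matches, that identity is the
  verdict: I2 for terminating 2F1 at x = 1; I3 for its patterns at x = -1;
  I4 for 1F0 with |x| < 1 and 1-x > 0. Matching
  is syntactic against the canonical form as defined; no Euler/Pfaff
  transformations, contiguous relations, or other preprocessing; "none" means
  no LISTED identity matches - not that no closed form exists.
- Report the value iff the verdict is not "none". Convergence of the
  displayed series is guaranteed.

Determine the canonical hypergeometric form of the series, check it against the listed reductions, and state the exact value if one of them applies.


At argument -\frac{2}{7}: a 1F0 with upper {-\frac{5}{2}}, lower {-}, scaled by C = \frac{11}{3}. Verdict: the binomial series (I4) matches (the 1F0 binomial series: exponent 5/2, x = -\frac{2}{7}). Value: \frac{11}{3} \cdot \left(\frac{9}{7}\right)^{\frac{5}{2}}.

Key step: x = -\frac{2}{7} and the constant factors (C = 11/3) combine into one prefactor.
Adjacent-term ratio: r(k) = -\frac{2}{7} * (k-\frac{5}{2}) / [(k+1)] ; factor over Q: parameters, x = -\frac{2}{7}, and C = \frac{11}{3}.


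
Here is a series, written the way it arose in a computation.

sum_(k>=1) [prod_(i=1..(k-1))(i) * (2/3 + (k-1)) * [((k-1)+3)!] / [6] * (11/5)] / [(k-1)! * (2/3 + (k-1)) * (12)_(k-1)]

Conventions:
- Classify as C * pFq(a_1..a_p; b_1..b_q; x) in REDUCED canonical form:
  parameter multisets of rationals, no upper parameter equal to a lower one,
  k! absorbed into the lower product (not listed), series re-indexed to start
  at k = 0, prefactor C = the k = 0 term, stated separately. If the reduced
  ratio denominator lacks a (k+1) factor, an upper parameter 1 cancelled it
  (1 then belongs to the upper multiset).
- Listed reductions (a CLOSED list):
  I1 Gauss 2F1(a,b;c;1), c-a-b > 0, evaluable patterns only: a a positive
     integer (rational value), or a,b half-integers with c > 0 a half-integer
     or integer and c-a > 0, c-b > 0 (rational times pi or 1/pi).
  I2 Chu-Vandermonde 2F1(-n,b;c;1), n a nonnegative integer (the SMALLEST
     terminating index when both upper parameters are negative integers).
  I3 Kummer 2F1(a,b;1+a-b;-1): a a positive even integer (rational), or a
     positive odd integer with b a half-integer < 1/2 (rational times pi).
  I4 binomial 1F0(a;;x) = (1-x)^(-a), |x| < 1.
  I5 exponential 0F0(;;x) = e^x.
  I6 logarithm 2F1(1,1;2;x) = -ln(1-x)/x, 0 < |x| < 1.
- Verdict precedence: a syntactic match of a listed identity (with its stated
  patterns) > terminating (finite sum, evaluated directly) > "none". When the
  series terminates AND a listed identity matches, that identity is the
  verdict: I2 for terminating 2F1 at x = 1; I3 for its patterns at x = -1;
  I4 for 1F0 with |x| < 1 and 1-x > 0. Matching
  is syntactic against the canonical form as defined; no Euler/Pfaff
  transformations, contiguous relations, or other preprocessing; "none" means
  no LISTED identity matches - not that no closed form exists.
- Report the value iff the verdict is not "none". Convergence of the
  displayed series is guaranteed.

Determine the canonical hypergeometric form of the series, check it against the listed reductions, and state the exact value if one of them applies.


With C = 11/5: the canonical form is 2F1(1, 4; 12; 1). Verdict: the Gauss summation I1 matches (x = 1: the Gamma ratio telescopes since c-a-b = 7 > 0 and a = 1 in Z>0). Sum: 121/35.

Key step: x = 1 and k + 2/3 divides numerator and denominator alike; C = 11/5, x = 1 after cancelling.
Adjacent-term ratio: r(k) = 1 * (k+1) (k+4) / [(k+12) (k+1)] - rational in k, leading ratio 1; with t_0 = 11/5, classification follows.


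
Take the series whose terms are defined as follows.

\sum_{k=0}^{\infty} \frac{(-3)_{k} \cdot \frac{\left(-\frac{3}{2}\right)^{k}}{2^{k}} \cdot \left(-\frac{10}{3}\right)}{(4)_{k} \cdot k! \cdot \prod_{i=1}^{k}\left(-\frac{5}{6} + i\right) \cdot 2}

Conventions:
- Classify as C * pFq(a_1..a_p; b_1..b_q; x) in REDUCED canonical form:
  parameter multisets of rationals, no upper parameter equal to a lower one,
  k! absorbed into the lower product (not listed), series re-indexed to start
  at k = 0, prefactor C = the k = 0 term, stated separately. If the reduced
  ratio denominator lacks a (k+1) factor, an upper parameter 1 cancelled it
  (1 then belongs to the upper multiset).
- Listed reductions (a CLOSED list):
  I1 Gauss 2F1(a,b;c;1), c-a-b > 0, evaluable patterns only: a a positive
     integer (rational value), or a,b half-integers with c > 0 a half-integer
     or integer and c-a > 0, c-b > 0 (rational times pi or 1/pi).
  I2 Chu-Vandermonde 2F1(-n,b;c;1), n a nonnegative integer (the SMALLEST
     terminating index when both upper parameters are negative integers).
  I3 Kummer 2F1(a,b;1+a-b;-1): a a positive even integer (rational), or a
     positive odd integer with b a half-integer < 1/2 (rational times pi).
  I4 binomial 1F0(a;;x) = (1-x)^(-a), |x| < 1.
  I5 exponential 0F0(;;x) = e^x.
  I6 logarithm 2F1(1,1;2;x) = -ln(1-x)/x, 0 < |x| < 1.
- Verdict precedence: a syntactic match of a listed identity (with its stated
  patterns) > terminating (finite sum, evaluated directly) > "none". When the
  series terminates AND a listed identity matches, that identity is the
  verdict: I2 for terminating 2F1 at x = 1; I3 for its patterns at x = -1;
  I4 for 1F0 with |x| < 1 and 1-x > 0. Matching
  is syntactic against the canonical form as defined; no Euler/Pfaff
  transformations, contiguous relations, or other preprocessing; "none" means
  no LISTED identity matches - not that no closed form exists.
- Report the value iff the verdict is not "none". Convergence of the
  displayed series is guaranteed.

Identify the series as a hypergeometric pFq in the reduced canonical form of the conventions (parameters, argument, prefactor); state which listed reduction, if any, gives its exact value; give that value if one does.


Reduced: x = -\frac{3}{4}, 1F2, upper = {-3}, lower = {\frac{1}{6}, 4}, C = -\frac{5}{3}. Verdict: terminating - upper -3 stops the sum at k = 3; the 4 terms are added exactly. Sum: -\frac{140279}{17472}.

Key observation: from the first term -\frac{5}{3}: the lower running product (prefactor -5/3) is a rising factorial.
Step ratio: r(k) = -\frac{3}{4} * (k-3) / [(k+\frac{1}{6}) (k+4) (k+1)] - rational in k. x = -\frac{3}{4}; t_0 = -\frac{5}{3}; negate the roots.


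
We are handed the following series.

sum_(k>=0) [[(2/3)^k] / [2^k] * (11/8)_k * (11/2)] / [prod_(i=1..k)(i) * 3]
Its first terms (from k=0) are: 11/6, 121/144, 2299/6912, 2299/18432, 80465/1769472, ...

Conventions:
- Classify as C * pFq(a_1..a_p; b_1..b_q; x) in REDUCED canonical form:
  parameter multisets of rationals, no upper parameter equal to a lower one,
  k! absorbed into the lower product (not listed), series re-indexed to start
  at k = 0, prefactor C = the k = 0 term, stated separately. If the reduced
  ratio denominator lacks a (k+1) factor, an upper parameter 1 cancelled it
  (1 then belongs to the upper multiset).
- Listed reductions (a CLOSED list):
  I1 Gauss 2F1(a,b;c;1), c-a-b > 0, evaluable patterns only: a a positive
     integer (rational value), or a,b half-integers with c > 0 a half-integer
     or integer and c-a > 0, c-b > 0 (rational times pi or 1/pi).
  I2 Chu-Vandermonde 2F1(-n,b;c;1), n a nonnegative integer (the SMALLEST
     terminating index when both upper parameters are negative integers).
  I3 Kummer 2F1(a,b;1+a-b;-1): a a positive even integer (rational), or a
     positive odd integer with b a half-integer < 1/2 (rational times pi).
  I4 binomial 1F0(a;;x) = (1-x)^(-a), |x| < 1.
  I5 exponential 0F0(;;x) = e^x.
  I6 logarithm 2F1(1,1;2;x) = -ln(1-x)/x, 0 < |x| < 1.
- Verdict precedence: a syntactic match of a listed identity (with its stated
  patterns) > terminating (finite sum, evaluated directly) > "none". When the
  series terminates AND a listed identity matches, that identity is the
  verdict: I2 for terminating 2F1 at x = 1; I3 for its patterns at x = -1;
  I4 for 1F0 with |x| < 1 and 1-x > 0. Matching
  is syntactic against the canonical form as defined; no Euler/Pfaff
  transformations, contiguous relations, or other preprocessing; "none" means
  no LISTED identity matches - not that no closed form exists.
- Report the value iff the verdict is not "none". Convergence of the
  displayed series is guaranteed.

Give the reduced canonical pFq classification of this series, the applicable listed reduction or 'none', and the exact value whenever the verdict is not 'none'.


The tell: x = (1/3) and the two k-th powers (prefactor 11/6) combine into one argument.
Adjacent-term ratio: r(k) = (1/3) * (k+11/8) / [(k+1)] - rational in k. x = (1/3); t_0 = 11/6; negate the roots.

Canonical form: C = 11/6 times 1F0 with upper {11/8}, lower {-}, x = 1/3. Verdict at x = 1/3: the I4 binomial reduction matches (the 1F0 binomial series: exponent -11/8, x = 1/3). Its exact value is (11/6) * (2/3)^(-11/8).


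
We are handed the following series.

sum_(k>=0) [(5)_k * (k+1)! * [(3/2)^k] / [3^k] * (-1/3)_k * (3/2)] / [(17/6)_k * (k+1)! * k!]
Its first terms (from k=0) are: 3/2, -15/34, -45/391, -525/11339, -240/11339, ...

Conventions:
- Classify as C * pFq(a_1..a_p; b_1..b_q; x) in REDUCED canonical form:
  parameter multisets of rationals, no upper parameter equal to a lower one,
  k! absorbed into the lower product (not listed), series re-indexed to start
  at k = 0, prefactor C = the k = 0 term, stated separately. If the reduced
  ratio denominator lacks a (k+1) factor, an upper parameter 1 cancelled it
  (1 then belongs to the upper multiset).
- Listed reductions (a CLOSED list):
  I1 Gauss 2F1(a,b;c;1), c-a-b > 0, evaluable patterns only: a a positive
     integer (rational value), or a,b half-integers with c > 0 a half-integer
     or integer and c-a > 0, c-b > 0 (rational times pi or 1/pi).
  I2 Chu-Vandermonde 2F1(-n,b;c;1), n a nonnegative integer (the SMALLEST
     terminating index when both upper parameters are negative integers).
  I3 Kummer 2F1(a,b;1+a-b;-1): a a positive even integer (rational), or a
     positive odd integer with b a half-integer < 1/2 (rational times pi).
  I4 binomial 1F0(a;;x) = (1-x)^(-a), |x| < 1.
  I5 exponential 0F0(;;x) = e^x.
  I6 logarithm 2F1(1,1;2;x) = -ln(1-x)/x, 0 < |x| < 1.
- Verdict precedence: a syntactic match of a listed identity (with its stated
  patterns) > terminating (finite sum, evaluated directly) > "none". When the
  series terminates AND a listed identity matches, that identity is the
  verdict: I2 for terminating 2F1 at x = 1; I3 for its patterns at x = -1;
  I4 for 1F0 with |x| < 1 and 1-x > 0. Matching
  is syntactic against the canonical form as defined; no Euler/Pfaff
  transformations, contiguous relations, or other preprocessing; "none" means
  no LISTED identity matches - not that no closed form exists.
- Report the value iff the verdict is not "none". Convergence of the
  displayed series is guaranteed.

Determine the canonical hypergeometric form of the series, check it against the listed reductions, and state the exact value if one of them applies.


Prefactor 3/2, argument 1/2: 2F1 with upper {-1/3, 5} over lower {17/6}. Verdict: none. Every listed pattern misses the 2F1 form at 1/2, upper {-1/3, 5}.

First insight: from the first term 3/2: the denominator's factorial ratio (prefactor 3/2) is a lower Pochhammer.
Consecutive-term ratio: r(k) = (1/2) * (k-1/3) (k+5) / [(k+17/6) (k+1)] - rational in k. x = (1/2); t_0 = 3/2; negate the roots.


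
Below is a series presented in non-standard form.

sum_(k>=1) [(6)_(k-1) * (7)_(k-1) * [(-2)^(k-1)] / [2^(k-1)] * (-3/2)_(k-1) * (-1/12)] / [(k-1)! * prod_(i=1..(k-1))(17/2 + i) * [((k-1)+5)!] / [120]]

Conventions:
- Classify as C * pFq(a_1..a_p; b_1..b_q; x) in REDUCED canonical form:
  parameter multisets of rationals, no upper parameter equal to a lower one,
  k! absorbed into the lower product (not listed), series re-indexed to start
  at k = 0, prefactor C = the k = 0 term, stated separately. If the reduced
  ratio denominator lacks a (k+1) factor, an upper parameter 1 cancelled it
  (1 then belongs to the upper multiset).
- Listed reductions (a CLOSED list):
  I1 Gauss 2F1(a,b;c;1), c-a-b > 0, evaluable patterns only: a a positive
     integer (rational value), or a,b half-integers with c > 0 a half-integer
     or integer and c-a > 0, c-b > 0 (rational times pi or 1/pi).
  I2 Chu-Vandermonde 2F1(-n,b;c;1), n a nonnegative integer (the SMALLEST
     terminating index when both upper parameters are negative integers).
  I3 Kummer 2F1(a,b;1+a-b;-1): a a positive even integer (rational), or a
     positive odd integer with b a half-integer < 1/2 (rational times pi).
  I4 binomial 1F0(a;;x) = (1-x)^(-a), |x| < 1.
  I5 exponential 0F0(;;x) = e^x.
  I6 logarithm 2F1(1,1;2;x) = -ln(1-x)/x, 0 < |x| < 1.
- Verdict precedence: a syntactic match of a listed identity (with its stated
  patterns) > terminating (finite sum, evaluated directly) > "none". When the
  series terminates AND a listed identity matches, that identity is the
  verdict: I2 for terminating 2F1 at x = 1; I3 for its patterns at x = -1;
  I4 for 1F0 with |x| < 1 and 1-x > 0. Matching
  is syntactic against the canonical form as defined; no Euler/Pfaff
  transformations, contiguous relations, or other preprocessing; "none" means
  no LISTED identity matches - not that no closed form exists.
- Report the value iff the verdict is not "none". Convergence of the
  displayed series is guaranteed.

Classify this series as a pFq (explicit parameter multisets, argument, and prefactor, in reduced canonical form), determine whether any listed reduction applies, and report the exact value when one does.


First insight: t_0 being -1/12, the two k-th powers (C = -1/12, x = -1) combine into one argument.
Ratio: r(k) = (-1) * (k-3/2) (k+7) / [(k+19/2) (k+1)] - rational in k, leading ratio (-1); with t_0 = -1/12, classification follows.

Reduced: x = -1, 2F1, upper = {-3/2, 7}, lower = {19/2}, C = -1/12. Verdict: this is Kummer's theorem (I3) (x = -1; c = 19/2 equals 1+a-b for upper {-3/2, 7}: listed pattern). Value: (-255255/4194304) * pi.


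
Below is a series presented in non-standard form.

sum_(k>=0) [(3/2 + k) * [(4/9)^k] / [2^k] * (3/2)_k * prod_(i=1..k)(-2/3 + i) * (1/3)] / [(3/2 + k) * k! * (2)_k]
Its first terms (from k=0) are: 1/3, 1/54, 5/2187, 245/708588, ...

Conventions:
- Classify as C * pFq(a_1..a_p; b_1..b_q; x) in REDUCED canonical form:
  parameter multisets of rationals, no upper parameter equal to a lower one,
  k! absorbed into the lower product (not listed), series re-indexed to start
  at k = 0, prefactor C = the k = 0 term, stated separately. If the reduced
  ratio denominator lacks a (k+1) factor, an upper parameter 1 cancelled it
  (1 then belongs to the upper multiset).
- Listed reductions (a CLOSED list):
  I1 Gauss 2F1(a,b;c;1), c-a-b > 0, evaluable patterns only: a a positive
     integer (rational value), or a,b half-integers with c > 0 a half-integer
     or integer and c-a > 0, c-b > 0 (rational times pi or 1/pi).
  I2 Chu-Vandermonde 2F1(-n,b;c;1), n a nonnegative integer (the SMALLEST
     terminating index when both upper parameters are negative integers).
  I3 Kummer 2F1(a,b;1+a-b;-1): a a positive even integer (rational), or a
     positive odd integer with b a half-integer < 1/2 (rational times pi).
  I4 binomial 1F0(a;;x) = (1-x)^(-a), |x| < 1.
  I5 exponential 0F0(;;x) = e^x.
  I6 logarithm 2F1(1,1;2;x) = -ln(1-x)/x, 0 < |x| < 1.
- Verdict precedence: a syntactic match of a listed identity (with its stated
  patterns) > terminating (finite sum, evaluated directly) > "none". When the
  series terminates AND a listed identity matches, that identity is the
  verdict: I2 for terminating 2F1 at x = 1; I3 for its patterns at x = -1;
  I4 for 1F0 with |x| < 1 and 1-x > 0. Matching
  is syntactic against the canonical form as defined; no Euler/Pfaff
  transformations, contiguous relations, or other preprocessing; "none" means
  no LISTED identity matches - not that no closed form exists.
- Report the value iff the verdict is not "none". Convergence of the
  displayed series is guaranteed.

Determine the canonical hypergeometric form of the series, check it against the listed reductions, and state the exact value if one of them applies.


Classification (C = 1/3): 2F1 with upper {1/3, 3/2}, lower {2}, argument x = 2/9. Verdict: no listed reduction: x = 2/9 and upper {1/3, 3/2} fail every I1-I6 pattern.

Structural cue: t_0 being 1/3, the running product (C = 1/3) telescopes to a rising factorial.
Step ratio: r(k) = (2/9) * (k+1/3) (k+3/2) / [(k+2) (k+1)] - rational in k. x = (2/9); t_0 = 1/3; negate the roots.


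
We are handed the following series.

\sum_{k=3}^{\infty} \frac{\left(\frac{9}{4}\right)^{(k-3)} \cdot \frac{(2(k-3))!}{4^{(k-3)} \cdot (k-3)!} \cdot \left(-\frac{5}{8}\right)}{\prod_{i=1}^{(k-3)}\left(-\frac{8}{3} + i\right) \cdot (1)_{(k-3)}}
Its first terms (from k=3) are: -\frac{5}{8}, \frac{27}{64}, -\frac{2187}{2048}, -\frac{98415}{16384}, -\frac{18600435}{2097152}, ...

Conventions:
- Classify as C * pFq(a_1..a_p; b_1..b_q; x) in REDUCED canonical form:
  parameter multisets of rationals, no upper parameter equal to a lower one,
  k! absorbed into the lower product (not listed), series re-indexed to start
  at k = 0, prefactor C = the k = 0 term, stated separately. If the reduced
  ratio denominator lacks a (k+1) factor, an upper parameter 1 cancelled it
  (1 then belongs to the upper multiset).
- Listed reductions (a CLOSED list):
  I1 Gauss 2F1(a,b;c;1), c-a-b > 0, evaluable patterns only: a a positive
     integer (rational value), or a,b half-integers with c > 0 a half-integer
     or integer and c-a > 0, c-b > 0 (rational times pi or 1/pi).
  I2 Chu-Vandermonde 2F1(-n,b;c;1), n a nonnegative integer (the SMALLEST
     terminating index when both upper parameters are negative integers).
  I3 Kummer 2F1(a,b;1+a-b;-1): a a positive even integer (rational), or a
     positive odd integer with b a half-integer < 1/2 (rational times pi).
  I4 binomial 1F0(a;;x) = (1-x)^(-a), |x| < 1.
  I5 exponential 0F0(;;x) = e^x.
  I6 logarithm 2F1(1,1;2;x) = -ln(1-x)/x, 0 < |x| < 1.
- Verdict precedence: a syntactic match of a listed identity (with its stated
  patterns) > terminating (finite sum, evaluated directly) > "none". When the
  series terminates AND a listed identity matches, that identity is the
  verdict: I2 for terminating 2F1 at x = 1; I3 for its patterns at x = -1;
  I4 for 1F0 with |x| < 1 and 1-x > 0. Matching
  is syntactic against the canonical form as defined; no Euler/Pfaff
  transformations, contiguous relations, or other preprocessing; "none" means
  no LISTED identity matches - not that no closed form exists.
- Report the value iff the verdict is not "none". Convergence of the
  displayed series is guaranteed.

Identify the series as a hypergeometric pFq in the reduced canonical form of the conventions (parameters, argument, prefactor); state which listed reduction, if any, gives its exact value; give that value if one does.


x = \frac{9}{4} here; the reduced form reads 1F1, upper {\frac{1}{2}}, lower {-\frac{5}{3}}, C = -\frac{5}{8}. Verdict: none here - no I1-I6 shape fits x = \frac{9}{4} with lower {-\frac{5}{3}}.

Key observation: from the first term -\frac{5}{8}: the (2k)!/(4^k k!) block (prefactor -5/8) is the Pochhammer (1/2)_k.
Consecutive-term ratio: r(k) = \frac{9}{4} * (k+\frac{1}{2}) / [(k-\frac{5}{3}) (k+1)] ; factor over Q: parameters, x = \frac{9}{4}, and C = -\frac{5}{8}.
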